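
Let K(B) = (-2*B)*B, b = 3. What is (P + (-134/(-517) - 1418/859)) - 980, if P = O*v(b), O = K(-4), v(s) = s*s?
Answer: -563740604/444103 ≈ -1269.4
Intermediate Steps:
v(s) = s**2
K(B) = -2*B**2
O = -32 (O = -2*(-4)**2 = -2*16 = -32)
P = -288 (P = -32*3**2 = -32*9 = -288)
(P + (-134/(-517) - 1418/859)) - 980 = (-288 + (-134/(-517) - 1418/859)) - 980 = (-288 + (-134*(-1/517) - 1418*1/859)) - 980 = (-288 + (134/517 - 1418/859)) - 980 = (-288 - 618000/444103) - 980 = -128519664/444103 - 980 = -563740604/444103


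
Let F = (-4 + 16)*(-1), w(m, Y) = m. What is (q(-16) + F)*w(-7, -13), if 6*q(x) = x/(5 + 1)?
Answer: 784/9 ≈ 87.111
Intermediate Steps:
q(x) = x/36 (q(x) = (x/(5 + 1))/6 = (x/6)/6 = x/36)
F = -12 (F = 12*(-1) = -12)
(q(-16) + F)*w(-7, -13) = ((1/36)*(-16) - 12)*(-7) = (-4/9 - 12)*(-7) = -112/9*(-7) = 784/9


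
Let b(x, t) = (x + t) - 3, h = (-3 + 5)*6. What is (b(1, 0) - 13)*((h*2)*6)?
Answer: -2160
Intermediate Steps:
h = 12 (h = 2*6 = 12)
b(x, t) = -3 + t + x (b(x, t) = (t + x) - 3 = -3 + t + x)
(b(1, 0) - 13)*((h*2)*6) = ((-3 + 0 + 1) - 13)*((12*2)*6) = (-2 - 13)*(24*6) = -15*144 = -2160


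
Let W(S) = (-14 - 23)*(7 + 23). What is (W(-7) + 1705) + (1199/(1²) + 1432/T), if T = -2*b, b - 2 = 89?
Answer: 162538/91 ≈ 1786.1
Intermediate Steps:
b = 91 (b = 2 + 89 = 91)
T = -182 (T = -2*91 = -182)
W(S) = -1110 (W(S) = -37*30 = -1110)
(W(-7) + 1705) + (1199/(1²) + 1432/T) = (-1110 + 1705) + (1199/(1²) + 1432/(-182)) = 595 + (1199/1 + 1432*(-1/182)) = 595 + (1199*1 - 716/91) = 595 + (1199 - 716/91) = 595 + 108393/91 = 162538/91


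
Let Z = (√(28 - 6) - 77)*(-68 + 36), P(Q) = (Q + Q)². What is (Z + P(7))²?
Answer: 7098128 - 170240*√22 ≈ 6.2996e+6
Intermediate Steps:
P(Q) = 4*Q² (P(Q) = (2*Q)² = 4*Q²)
Z = 2464 - 32*√22 (Z = (√22 - 77)*(-32) = (-77 + √22)*(-32) = 2464 - 32*√22 ≈ 2313.9)
(Z + P(7))² = ((2464 - 32*√22) + 4*7²)² = ((2464 - 32*√22) + 4*49)² = ((2464 - 32*√22) + 196)² = (2660 - 32*√22)²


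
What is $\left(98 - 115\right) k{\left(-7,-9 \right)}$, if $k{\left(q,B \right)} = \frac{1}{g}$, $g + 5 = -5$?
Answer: $\frac{17}{10} \approx 1.7$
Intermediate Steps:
$g = -10$ ($g = -5 - 5 = -10$)
$k{\left(q,B \right)} = - \frac{1}{10}$ ($k{\left(q,B \right)} = \frac{1}{-10} = - \frac{1}{10}$)
$\left(98 - 115\right) k{\left(-7,-9 \right)} = \left(98 - 115\right) \left(- \frac{1}{10}\right) = \left(-17\right) \left(- \frac{1}{10}\right) = \frac{17}{10}$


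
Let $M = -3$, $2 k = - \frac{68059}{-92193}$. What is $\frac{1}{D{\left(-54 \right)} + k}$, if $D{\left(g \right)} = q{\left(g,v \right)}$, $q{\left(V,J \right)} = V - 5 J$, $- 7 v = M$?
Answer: $- \frac{1290702}{71987285} \approx -0.01793$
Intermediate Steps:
$k = \frac{68059}{184386}$ ($k = \frac{\left(-68059\right) \frac{1}{-92193}}{2} = \frac{\left(-68059\right) \left(- \frac{1}{92193}\right)}{2} = \frac{1}{2} \cdot \frac{68059}{92193} = \frac{68059}{184386} \approx 0.36911$)
$v = \frac{3}{7}$ ($v = \left(- \frac{1}{7}\right) \left(-3\right) = \frac{3}{7} \approx 0.42857$)
$D{\left(g \right)} = - \frac{15}{7} + g$ ($D{\left(g \right)} = g - \frac{15}{7} = - \frac{15}{7} + g$)
$\frac{1}{D{\left(-54 \right)} + k} = \frac{1}{\left(- \frac{15}{7} - 54\right) + \frac{68059}{184386}} = \frac{1}{- \frac{393}{7} + \frac{68059}{184386}} = \frac{1}{- \frac{71987285}{1290702}} = - \frac{1290702}{71987285}$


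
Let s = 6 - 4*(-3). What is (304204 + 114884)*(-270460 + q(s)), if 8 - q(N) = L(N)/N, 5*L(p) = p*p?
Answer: -566723482464/5 ≈ -1.1334e+11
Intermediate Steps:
L(p) = p**2/5 (L(p) = (p*p)/5 = p**2/5)
s = 18 (s = 6 + 12 = 18)
q(N) = 8 - N/5 (q(N) = 8 - N**2/5/N = 8 - N/5)
(304204 + 114884)*(-270460 + q(s)) = (304204 + 114884)*(-270460 + (8 - 1/5*18)) = 419088*(-270460 + (8 - 18/5)) = 419088*(-270460 + 22/5) = 419088*(-1352278/5) = -566723482464/5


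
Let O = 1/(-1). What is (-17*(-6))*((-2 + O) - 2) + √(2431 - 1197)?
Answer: -510 + √1234 ≈ -474.87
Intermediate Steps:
O = -1
(-17*(-6))*((-2 + O) - 2) + √(2431 - 1197) = (-17*(-6))*((-2 - 1) - 2) + √(2431 - 1197) = 102*(-3 - 2) + √1234 = 102*(-5) + √1234 = -510 + √1234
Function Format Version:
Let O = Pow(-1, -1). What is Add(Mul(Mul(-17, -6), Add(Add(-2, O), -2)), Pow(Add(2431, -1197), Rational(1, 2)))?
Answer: Add(-510, Pow(1234, Rational(1, 2))) ≈ -474.87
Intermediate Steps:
O = -1
Add(Mul(Mul(-17, -6), Add(Add(-2, O), -2)), Pow(Add(2431, -1197), Rational(1, 2))) = Add(Mul(Mul(-17, -6), Add(Add(-2, -1), -2)), Pow(Add(2431, -1197), Rational(1, 2))) = Add(Mul(102, Add(-3, -2)), Pow(1234, Rational(1, 2))) = Add(Mul(102, -5), Pow(1234, Rational(1, 2))) = Add(-510, Pow(1234, Rational(1, 2)))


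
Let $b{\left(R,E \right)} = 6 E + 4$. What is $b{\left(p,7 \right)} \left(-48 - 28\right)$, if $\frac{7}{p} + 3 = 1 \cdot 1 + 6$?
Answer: $-3496$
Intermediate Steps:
$p = \frac{7}{4}$ ($p = \frac{7}{-3 + \left(1 \cdot 1 + 6\right)} = \frac{7}{-3 + \left(1 + 6\right)} = \frac{7}{-3 + 7} = \frac{7}{4} \approx 1.75$)
$b{\left(R,E \right)} = 4 + 6 E$
$b{\left(p,7 \right)} \left(-48 - 28\right) = \left(4 + 6 \cdot 7\right) \left(-48 - 28\right) = \left(4 + 42\right) \left(-76\right) = 46 \left(-76\right) = -3496$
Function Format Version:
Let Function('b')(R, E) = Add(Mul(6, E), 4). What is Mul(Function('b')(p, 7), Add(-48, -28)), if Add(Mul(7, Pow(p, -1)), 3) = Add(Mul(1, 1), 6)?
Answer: -3496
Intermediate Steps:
p = Rational(7, 4) (p = Mul(7, Pow(Add(-3, Add(Mul(1, 1), 6)), -1)) = Mul(7, Pow(Add(-3, Add(1, 6)), -1)) = Mul(7, Pow(Add(-3, 7), -1)) = Mul(7, Pow(4, -1)) = Mul(7, Rational(1, 4)) = Rational(7, 4) ≈ 1.7500)
Function('b')(R, E) = Add(4, Mul(6, E))
Mul(Function('b')(p, 7), Add(-48, -28)) = Mul(Add(4, Mul(6, 7)), Add(-48, -28)) = Mul(Add(4, 42), -76) = Mul(46, -76) = -3496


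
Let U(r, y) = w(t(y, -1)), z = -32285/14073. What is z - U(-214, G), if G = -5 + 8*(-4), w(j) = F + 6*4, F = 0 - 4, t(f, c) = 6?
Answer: -313745/14073 ≈ -22.294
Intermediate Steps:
F = -4
z = -32285/14073 (z = -32285*1/14073 = -32285/14073 ≈ -2.2941)
w(j) = 20 (w(j) = -4 + 6*4 = -4 + 24 = 20)
G = -37 (G = -5 - 32 = -37)
U(r, y) = 20
z - U(-214, G) = -32285/14073 - 1*20 = -32285/14073 - 20 = -313745/14073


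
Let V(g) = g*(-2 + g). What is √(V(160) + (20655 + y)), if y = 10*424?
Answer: 15*√223 ≈ 224.00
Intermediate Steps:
y = 4240
√(V(160) + (20655 + y)) = √(160*(-2 + 160) + (20655 + 4240)) = √(160*158 + 24895) = √(25280 + 24895) = √50175 = 15*√223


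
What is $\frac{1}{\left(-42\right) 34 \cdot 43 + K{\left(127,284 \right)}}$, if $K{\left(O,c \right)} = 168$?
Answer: $- \frac{1}{61236} \approx -1.633 \cdot 10^{-5}$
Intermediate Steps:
$\frac{1}{\left(-42\right) 34 \cdot 43 + K{\left(127,284 \right)}} = \frac{1}{\left(-42\right) 34 \cdot 43 + 168} = \frac{1}{\left(-1428\right) 43 + 168} = \frac{1}{-61404 + 168} = \frac{1}{-61236} = - \frac{1}{61236}$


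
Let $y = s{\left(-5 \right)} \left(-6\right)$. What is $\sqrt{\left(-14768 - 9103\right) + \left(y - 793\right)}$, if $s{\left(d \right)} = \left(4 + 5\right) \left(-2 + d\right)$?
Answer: $i \sqrt{24286} \approx 155.84 i$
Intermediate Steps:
$s{\left(d \right)} = -18 + 9 d$ ($s{\left(d \right)} = 9 \left(-2 + d\right) = -18 + 9 d$)
$y = 378$ ($y = \left(-18 + 9 \left(-5\right)\right) \left(-6\right) = \left(-18 - 45\right) \left(-6\right) = \left(-63\right) \left(-6\right) = 378$)
$\sqrt{\left(-14768 - 9103\right) + \left(y - 793\right)} = \sqrt{\left(-14768 - 9103\right) + \left(378 - 793\right)} = \sqrt{-23871 + \left(378 - 793\right)} = \sqrt{-23871 - 415} = \sqrt{-24286} = i \sqrt{24286}$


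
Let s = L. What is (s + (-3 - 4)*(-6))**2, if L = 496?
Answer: 289444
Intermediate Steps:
s = 496
(s + (-3 - 4)*(-6))**2 = (496 + (-3 - 4)*(-6))**2 = (496 - 7*(-6))**2 = (496 + 42)**2 = 538**2 = 289444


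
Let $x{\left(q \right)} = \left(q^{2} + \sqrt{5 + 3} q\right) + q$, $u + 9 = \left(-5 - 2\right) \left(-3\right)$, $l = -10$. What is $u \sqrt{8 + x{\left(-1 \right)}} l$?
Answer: $- 120 \sqrt{8 - 2 \sqrt{2}} \approx -272.89$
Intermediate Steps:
$u = 12$ ($u = -9 + \left(-5 - 2\right) \left(-3\right) = -9 - -21 = -9 + 21 = 12$)
$x{\left(q \right)} = q + q^{2} + 2 q \sqrt{2}$ ($x{\left(q \right)} = \left(q^{2} + \sqrt{8} q\right) + q = \left(q^{2} + 2 \sqrt{2} q\right) + q = \left(q^{2} + 2 q \sqrt{2}\right) + q = q + q^{2} + 2 q \sqrt{2}$)
$u \sqrt{8 + x{\left(-1 \right)}} l = 12 \sqrt{8 - \left(1 - 1 + 2 \sqrt{2}\right)} \left(-10\right) = 12 \sqrt{8 - 2 \sqrt{2}} \left(-10\right) = - 120 \sqrt{8 - 2 \sqrt{2}}$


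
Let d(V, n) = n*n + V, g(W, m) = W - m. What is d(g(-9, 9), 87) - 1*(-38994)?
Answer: 46545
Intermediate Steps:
d(V, n) = V + n**2 (d(V, n) = n**2 + V = V + n**2)
d(g(-9, 9), 87) - 1*(-38994) = ((-9 - 1*9) + 87**2) - 1*(-38994) = ((-9 - 9) + 7569) + 38994 = (-18 + 7569) + 38994 = 7551 + 38994 = 46545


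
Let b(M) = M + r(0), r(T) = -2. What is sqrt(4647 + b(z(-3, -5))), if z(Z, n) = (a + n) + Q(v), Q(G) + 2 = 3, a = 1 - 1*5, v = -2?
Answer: sqrt(4637) ≈ 68.095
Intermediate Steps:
a = -4 (a = 1 - 5 = -4)
Q(G) = 1 (Q(G) = -2 + 3 = 1)
z(Z, n) = -3 + n (z(Z, n) = (-4 + n) + 1 = -3 + n)
b(M) = -2 + M (b(M) = M - 2 = -2 + M)
sqrt(4647 + b(z(-3, -5))) = sqrt(4647 + (-2 + (-3 - 5))) = sqrt(4647 + (-2 - 8)) = sqrt(4647 - 10) = sqrt(4637)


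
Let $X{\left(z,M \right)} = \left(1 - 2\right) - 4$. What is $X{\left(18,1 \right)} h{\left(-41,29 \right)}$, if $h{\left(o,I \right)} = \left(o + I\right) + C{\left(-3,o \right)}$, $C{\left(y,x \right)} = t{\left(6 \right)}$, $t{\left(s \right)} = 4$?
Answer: $40$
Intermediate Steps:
$C{\left(y,x \right)} = 4$
$X{\left(z,M \right)} = -5$ ($X{\left(z,M \right)} = -1 - 4 = -5$)
$h{\left(o,I \right)} = 4 + I + o$ ($h{\left(o,I \right)} = \left(o + I\right) + 4 = \left(I + o\right) + 4 = 4 + I + o$)
$X{\left(18,1 \right)} h{\left(-41,29 \right)} = - 5 \left(4 + 29 - 41\right) = \left(-5\right) \left(-8\right) = 40$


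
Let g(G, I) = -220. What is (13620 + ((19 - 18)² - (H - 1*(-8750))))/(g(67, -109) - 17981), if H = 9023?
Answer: 1384/6067 ≈ 0.22812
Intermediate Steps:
(13620 + ((19 - 18)² - (H - 1*(-8750))))/(g(67, -109) - 17981) = (13620 + ((19 - 18)² - (9023 - 1*(-8750))))/(-220 - 17981) = (13620 + (1² - (9023 + 8750)))/(-18201) = (13620 + (1 - 1*17773))*(-1/18201) = (13620 + (1 - 17773))*(-1/18201) = (13620 - 17772)*(-1/18201) = -4152*(-1/18201) = 1384/6067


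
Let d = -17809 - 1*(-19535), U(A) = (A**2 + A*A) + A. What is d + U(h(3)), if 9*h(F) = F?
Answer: 15539/9 ≈ 1726.6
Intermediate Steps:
h(F) = F/9
U(A) = A + 2*A**2 (U(A) = (A**2 + A**2) + A = 2*A**2 + A = A + 2*A**2)
d = 1726 (d = -17809 + 19535 = 1726)
d + U(h(3)) = 1726 + ((1/9)*3)*(1 + 2*((1/9)*3)) = 1726 + (1 + 2*(1/3))/3 = 1726 + (1 + 2/3)/3 = 1726 + (1/3)*(5/3) = 1726 + 5/9 = 15539/9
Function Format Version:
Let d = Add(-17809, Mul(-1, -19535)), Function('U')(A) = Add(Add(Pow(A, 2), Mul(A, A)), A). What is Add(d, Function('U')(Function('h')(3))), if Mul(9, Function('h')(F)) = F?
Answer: Rational(15539, 9) ≈ 1726.6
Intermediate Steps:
Function('h')(F) = Mul(Rational(1, 9), F)
Function('U')(A) = Add(A, Mul(2, Pow(A, 2))) (Function('U')(A) = Add(Add(Pow(A, 2), Pow(A, 2)), A) = Add(Mul(2, Pow(A, 2)), A) = Add(A, Mul(2, Pow(A, 2))))
d = 1726 (d = Add(-17809, 19535) = 1726)
Add(d, Function('U')(Function('h')(3))) = Add(1726, Mul(Mul(Rational(1, 9), 3), Add(1, Mul(2, Mul(Rational(1, 9), 3))))) = Add(1726, Mul(Rational(1, 3), Add(1, Mul(2, Rational(1, 3))))) = Add(1726, Mul(Rational(1, 3), Add(1, Rational(2, 3)))) = Add(1726, Mul(Rational(1, 3), Rational(5, 3))) = Add(1726, Rational(5, 9)) = Rational(15539, 9)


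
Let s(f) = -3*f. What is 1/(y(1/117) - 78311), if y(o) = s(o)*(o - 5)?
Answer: -4563/357332509 ≈ -1.2770e-5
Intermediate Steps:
y(o) = -3*o*(-5 + o) (y(o) = (-3*o)*(o - 5) = (-3*o)*(-5 + o) = -3*o*(-5 + o))
1/(y(1/117) - 78311) = 1/(3*(5 - 1/117)/117 - 78311) = 1/(3*(1/117)*(5 - 1*1/117) - 78311) = 1/(3*(1/117)*(5 - 1/117) - 78311) = 1/(3*(1/117)*(584/117) - 78311) = 1/(584/4563 - 78311) = 1/(-357332509/4563) = -4563/357332509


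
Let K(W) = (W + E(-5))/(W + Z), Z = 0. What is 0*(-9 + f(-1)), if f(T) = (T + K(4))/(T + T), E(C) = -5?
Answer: 0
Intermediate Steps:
K(W) = (-5 + W)/W (K(W) = (W - 5)/(W + 0) = (-5 + W)/W)
f(T) = (-¼ + T)/(2*T) (f(T) = (T + (-5 + 4)/4)/(T + T) = (T + (¼)*(-1))/((2*T)) = (T - ¼)*(1/(2*T)) = (-¼ + T)*(1/(2*T)) = (-¼ + T)/(2*T))
0*(-9 + f(-1)) = 0*(-9 + (⅛)*(-1 + 4*(-1))/(-1)) = 0*(-9 + (⅛)*(-1)*(-1 - 4)) = 0*(-9 + (⅛)*(-1)*(-5)) = 0*(-9 + 5/8) = 0*(-67/8) = 0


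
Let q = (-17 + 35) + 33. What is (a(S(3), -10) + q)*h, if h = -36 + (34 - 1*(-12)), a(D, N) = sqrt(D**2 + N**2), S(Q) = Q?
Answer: 510 + 10*sqrt(109) ≈ 614.40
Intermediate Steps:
h = 10 (h = -36 + (34 + 12) = -36 + 46 = 10)
q = 51 (q = 18 + 33 = 51)
(a(S(3), -10) + q)*h = (sqrt(3**2 + (-10)**2) + 51)*10 = (sqrt(9 + 100) + 51)*10 = (sqrt(109) + 51)*10 = (51 + sqrt(109))*10 = 510 + 10*sqrt(109)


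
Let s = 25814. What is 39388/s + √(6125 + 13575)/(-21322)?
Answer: 19694/12907 - 5*√197/10661 ≈ 1.5193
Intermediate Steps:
39388/s + √(6125 + 13575)/(-21322) = 39388/25814 + √(6125 + 13575)/(-21322) = 39388*(1/25814) + √19700*(-1/21322) = 19694/12907 + (10*√197)*(-1/21322) = 19694/12907 - 5*√197/10661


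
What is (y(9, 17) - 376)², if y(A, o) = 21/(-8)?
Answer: 9174841/64 ≈ 1.4336e+5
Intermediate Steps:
y(A, o) = -21/8 (y(A, o) = 21*(-⅛) = -21/8)
(y(9, 17) - 376)² = (-21/8 - 376)² = (-3029/8)² = 9174841/64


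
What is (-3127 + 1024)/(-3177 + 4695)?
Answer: -701/506 ≈ -1.3854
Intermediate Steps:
(-3127 + 1024)/(-3177 + 4695) = -2103/1518 = -2103*1/1518 = -701/506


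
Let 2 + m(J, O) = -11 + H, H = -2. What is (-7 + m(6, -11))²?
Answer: 484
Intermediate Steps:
m(J, O) = -15 (m(J, O) = -2 + (-11 - 2) = -2 - 13 = -15)
(-7 + m(6, -11))² = (-7 - 15)² = (-22)² = 484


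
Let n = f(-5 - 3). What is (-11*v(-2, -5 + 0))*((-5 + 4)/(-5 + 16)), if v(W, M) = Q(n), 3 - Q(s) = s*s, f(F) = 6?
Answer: -33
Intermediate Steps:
n = 6
Q(s) = 3 - s² (Q(s) = 3 - s*s = 3 - s²)
v(W, M) = -33 (v(W, M) = 3 - 1*6² = 3 - 1*36 = 3 - 36 = -33)
(-11*v(-2, -5 + 0))*((-5 + 4)/(-5 + 16)) = (-11*(-33))*((-5 + 4)/(-5 + 16)) = 363*(-1/11) = -33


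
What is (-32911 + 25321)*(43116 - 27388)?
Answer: -119375520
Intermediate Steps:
(-32911 + 25321)*(43116 - 27388) = -7590*15728 = -119375520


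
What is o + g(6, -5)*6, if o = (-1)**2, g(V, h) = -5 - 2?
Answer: -41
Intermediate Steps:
g(V, h) = -7
o = 1
o + g(6, -5)*6 = 1 - 7*6 = 1 - 42 = -41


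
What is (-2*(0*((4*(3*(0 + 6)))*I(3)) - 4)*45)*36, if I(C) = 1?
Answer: 12960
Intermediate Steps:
(-2*(0*((4*(3*(0 + 6)))*I(3)) - 4)*45)*36 = (-2*(0*((4*(3*(0 + 6)))*1) - 4)*45)*36 = (-2*(0*((4*(3*6))*1) - 4)*45)*36 = (-2*(0*((4*18)*1) - 4)*45)*36 = (-2*(0*(72*1) - 4)*45)*36 = (-2*(0*72 - 4)*45)*36 = (-2*(0 - 4)*45)*36 = (-2*(-4)*45)*36 = (8*45)*36 = 360*36 = 12960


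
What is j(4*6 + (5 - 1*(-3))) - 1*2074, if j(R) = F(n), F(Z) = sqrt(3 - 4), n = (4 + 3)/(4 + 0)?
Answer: -2074 + I ≈ -2074.0 + 1.0*I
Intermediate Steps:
n = 7/4 ≈ 1.7500
F(Z) = I (F(Z) = sqrt(-1) = I)
j(R) = I
j(4*6 + (5 - 1*(-3))) - 1*2074 = I - 1*2074 = I - 2074 = -2074 + I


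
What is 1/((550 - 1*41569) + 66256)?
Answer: 1/25237 ≈ 3.9624e-5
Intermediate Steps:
1/((550 - 1*41569) + 66256) = 1/((550 - 41569) + 66256) = 1/(-41019 + 66256) = 1/25237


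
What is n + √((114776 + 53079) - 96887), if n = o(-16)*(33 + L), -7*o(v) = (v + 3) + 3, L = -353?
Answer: -3200/7 + 2*√17742 ≈ -190.74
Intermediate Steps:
o(v) = -6/7 - v/7 (o(v) = -((v + 3) + 3)/7 = -((3 + v) + 3)/7 = -(6 + v)/7 = -6/7 - v/7)
n = -3200/7 (n = (-6/7 - ⅐*(-16))*(33 - 353) = (-6/7 + 16/7)*(-320) = (10/7)*(-320) = -3200/7 ≈ -457.14)
n + √((114776 + 53079) - 96887) = -3200/7 + √((114776 + 53079) - 96887) = -3200/7 + √(167855 - 96887) = -3200/7 + √70968 = -3200/7 + 2*√17742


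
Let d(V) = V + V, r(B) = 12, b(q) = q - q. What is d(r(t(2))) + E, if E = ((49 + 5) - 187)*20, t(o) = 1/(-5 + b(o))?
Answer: -2636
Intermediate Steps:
b(q) = 0
t(o) = -⅕ (t(o) = 1/(-5 + 0) = 1/(-5) = -⅕)
E = -2660 (E = (54 - 187)*20 = -133*20 = -2660)
d(V) = 2*V
d(r(t(2))) + E = 2*12 - 2660 = 24 - 2660 = -2636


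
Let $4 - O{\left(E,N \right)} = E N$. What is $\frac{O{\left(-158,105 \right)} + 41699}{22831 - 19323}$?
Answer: $\frac{58293}{3508} \approx 16.617$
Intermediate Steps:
$O{\left(E,N \right)} = 4 - E N$
$\frac{O{\left(-158,105 \right)} + 41699}{22831 - 19323} = \frac{\left(4 - \left(-158\right) 105\right) + 41699}{22831 - 19323} = \frac{\left(4 + 16590\right) + 41699}{3508} = \left(16594 + 41699\right) \frac{1}{3508} = 58293 \cdot \frac{1}{3508} = \frac{58293}{3508}$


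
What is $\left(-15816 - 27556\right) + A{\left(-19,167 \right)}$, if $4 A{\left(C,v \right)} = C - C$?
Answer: $-43372$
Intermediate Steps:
$A{\left(C,v \right)} = 0$ ($A{\left(C,v \right)} = \frac{C - C}{4} = \frac{1}{4} \cdot 0 = 0$)
$\left(-15816 - 27556\right) + A{\left(-19,167 \right)} = \left(-15816 - 27556\right) + 0 = -43372 + 0 = -43372$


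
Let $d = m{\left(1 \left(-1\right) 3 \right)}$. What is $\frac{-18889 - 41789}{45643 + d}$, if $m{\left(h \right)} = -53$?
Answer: $- \frac{30339}{22795} \approx -1.3309$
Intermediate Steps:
$d = -53$
$\frac{-18889 - 41789}{45643 + d} = \frac{-18889 - 41789}{45643 - 53} = - \frac{60678}{45590} = \left(-60678\right) \frac{1}{45590} = - \frac{30339}{22795}$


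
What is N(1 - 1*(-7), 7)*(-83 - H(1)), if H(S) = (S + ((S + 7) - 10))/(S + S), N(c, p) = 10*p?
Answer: -5775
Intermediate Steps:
H(S) = (-3 + 2*S)/(2*S) (H(S) = (S + ((7 + S) - 10))/((2*S)) = (S + (-3 + S))*(1/(2*S)) = (-3 + 2*S)*(1/(2*S)) = (-3 + 2*S)/(2*S))
N(1 - 1*(-7), 7)*(-83 - H(1)) = (10*7)*(-83 - (-3/2 + 1)/1) = 70*(-83 - (-1)/2) = 70*(-83 - 1*(-½)) = 70*(-83 + ½) = 70*(-165/2) = -5775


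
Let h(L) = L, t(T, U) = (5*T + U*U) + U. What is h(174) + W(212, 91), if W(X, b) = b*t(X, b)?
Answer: 858486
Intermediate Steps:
t(T, U) = U + U² + 5*T (t(T, U) = (5*T + U²) + U = (U² + 5*T) + U = U + U² + 5*T)
W(X, b) = b*(b + b² + 5*X)
h(174) + W(212, 91) = 174 + 91*(91 + 91² + 5*212) = 174 + 91*(91 + 8281 + 1060) = 174 + 91*9432 = 174 + 858312 = 858486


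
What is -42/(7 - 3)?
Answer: -21/2 ≈ -10.500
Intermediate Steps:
-42/(7 - 3) = -42/4 = (¼)*(-42) = -21/2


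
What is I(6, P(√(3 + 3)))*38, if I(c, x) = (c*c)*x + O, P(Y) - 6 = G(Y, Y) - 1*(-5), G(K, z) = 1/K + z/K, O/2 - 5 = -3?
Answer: 16568 + 228*√6 ≈ 17127.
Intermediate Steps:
O = 4 (O = 10 + 2*(-3) = 10 - 6 = 4)
G(K, z) = 1/K + z/K
P(Y) = 11 + (1 + Y)/Y (P(Y) = 6 + ((1 + Y)/Y - 1*(-5)) = 6 + ((1 + Y)/Y + 5) = 6 + (5 + (1 + Y)/Y) = 11 + (1 + Y)/Y)
I(c, x) = 4 + x*c² (I(c, x) = (c*c)*x + 4 = c²*x + 4 = x*c² + 4 = 4 + x*c²)
I(6, P(√(3 + 3)))*38 = (4 + (12 + 1/(√(3 + 3)))*6²)*38 = (4 + (12 + 1/(√6))*36)*38 = (4 + (12 + √6/6)*36)*38 = (4 + (432 + 6*√6))*38 = (436 + 6*√6)*38 = 16568 + 228*√6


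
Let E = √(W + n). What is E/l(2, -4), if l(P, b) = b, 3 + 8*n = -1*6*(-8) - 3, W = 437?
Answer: -√1769/8 ≈ -5.2574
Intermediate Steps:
n = 21/4 (n = -3/8 + (-1*6*(-8) - 3)/8 = -3/8 + (-6*(-8) - 3)/8 = -3/8 + (48 - 3)/8 = -3/8 + (⅛)*45 = -3/8 + 45/8 = 21/4 ≈ 5.2500)
E = √1769/2 (E = √(437 + 21/4) = √(1769/4) = √1769/2 ≈ 21.030)
E/l(2, -4) = (√1769/2)/(-4) = (√1769/2)*(-¼) = -√1769/8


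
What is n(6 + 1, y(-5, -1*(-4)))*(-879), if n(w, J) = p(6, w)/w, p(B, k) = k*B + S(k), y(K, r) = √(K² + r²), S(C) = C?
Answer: -6153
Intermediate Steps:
p(B, k) = k + B*k (p(B, k) = k*B + k = B*k + k = k + B*k)
n(w, J) = 7 (n(w, J) = (w*(1 + 6))/w = (w*7)/w = (7*w)/w = 7)
n(6 + 1, y(-5, -1*(-4)))*(-879) = 7*(-879) = -6153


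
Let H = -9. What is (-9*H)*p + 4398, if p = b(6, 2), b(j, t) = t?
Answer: 4560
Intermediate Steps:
p = 2
(-9*H)*p + 4398 = -9*(-9)*2 + 4398 = 81*2 + 4398 = 162 + 4398 = 4560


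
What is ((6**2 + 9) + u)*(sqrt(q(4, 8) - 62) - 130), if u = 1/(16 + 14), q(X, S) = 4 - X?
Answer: -17563/3 + 1351*I*sqrt(62)/30 ≈ -5854.3 + 354.59*I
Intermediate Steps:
u = 1/30 ≈ 0.033333
((6**2 + 9) + u)*(sqrt(q(4, 8) - 62) - 130) = ((6**2 + 9) + 1/30)*(sqrt((4 - 1*4) - 62) - 130) = ((36 + 9) + 1/30)*(sqrt((4 - 4) - 62) - 130) = (45 + 1/30)*(sqrt(0 - 62) - 130) = 1351*(sqrt(-62) - 130)/30 = 1351*(I*sqrt(62) - 130)/30 = 1351*(-130 + I*sqrt(62))/30 = -17563/3 + 1351*I*sqrt(62)/30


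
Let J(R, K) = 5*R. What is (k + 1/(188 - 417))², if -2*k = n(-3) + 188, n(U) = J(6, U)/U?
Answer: 415425924/52441 ≈ 7921.8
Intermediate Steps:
n(U) = 30/U (n(U) = (5*6)/U = 30/U)
k = -89 (k = -(30/(-3) + 188)/2 = -(30*(-⅓) + 188)/2 = -(-10 + 188)/2 = -½*178 = -89)
(k + 1/(188 - 417))² = (-89 + 1/(188 - 417))² = (-89 + 1/(-229))² = (-89 - 1/229)² = (-20382/229)² = 415425924/52441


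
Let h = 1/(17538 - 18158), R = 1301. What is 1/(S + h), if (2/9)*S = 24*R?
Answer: 620/87114959 ≈ 7.1170e-6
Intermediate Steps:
S = 140508 (S = 9*(24*1301)/2 = (9/2)*31224 = 140508)
h = -1/620 (h = 1/(-620) = -1/620 ≈ -0.0016129)
1/(S + h) = 1/(140508 - 1/620) = 1/(87114959/620) = 620/87114959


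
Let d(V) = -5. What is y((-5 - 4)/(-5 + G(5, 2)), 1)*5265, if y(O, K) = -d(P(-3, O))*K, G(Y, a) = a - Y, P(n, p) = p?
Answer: 26325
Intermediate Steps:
y(O, K) = 5*K (y(O, K) = -(-5)*K = 5*K)
y((-5 - 4)/(-5 + G(5, 2)), 1)*5265 = (5*1)*5265 = 5*5265 = 26325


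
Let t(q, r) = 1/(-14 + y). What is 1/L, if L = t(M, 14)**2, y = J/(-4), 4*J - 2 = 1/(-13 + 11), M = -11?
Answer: 203401/1024 ≈ 198.63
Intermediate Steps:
J = 3/8 (J = 1/2 + 1/(4*(-13 + 11)) = 1/2 + (1/4)/(-2) = 1/2 + (1/4)*(-1/2) = 1/2 - 1/8 = 3/8 ≈ 0.37500)
y = -3/32 (y = (3/8)/(-4) = (3/8)*(-1/4) = -3/32 ≈ -0.093750)
t(q, r) = -32/451 (t(q, r) = 1/(-14 - 3/32) = 1/(-451/32) = -32/451)
L = 1024/203401 (L = (-32/451)**2 = 1024/203401 ≈ 0.0050344)
1/L = 1/(1024/203401) = 203401/1024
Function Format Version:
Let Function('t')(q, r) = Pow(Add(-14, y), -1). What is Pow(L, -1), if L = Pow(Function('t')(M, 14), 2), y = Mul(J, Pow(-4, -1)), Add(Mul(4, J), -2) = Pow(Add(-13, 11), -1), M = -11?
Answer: Rational(203401, 1024) ≈ 198.63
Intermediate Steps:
J = Rational(3, 8) (J = Add(Rational(1, 2), Mul(Rational(1, 4), Pow(Add(-13, 11), -1))) = Add(Rational(1, 2), Mul(Rational(1, 4), Pow(-2, -1))) = Add(Rational(1, 2), Mul(Rational(1, 4), Rational(-1, 2))) = Add(Rational(1, 2), Rational(-1, 8)) = Rational(3, 8) ≈ 0.37500)
y = Rational(-3, 32) (y = Mul(Rational(3, 8), Pow(-4, -1)) = Mul(Rational(3, 8), Rational(-1, 4)) = Rational(-3, 32) ≈ -0.093750)
Function('t')(q, r) = Rational(-32, 451) (Function('t')(q, r) = Pow(Add(-14, Rational(-3, 32)), -1) = Pow(Rational(-451, 32), -1) = Rational(-32, 451))
L = Rational(1024, 203401) (L = Pow(Rational(-32, 451), 2) = Rational(1024, 203401) ≈ 0.0050344)
Pow(L, -1) = Pow(Rational(1024, 203401), -1) = Rational(203401, 1024)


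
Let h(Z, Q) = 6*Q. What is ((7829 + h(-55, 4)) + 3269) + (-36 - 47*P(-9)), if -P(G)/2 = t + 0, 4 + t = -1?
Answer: 10616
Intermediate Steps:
t = -5 (t = -4 - 1 = -5)
P(G) = 10 (P(G) = -2*(-5 + 0) = -2*(-5) = 10)
((7829 + h(-55, 4)) + 3269) + (-36 - 47*P(-9)) = ((7829 + 6*4) + 3269) + (-36 - 47*10) = ((7829 + 24) + 3269) + (-36 - 470) = (7853 + 3269) - 506 = 11122 - 506 = 10616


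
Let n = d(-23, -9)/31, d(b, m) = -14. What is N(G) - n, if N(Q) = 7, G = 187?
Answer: 231/31 ≈ 7.4516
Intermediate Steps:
n = -14/31 ≈ -0.45161
N(G) - n = 7 - 1*(-14/31) = 7 + 14/31 = 231/31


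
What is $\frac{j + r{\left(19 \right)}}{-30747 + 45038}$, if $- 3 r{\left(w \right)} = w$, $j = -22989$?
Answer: $- \frac{68986}{42873} \approx -1.6091$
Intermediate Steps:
$r{\left(w \right)} = - \frac{w}{3}$
$\frac{j + r{\left(19 \right)}}{-30747 + 45038} = \frac{-22989 - \frac{19}{3}}{-30747 + 45038} = \frac{-22989 - \frac{19}{3}}{14291} = \left(- \frac{68986}{3}\right) \frac{1}{14291} = - \frac{68986}{42873}$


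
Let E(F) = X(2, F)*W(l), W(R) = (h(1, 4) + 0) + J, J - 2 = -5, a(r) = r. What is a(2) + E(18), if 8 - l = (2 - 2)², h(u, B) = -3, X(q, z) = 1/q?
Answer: -1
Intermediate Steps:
J = -3 (J = 2 - 5 = -3)
l = 8 (l = 8 - (2 - 2)² = 8 - 1*0² = 8 - 1*0 = 8 + 0 = 8)
W(R) = -6 (W(R) = (-3 + 0) - 3 = -3 - 3 = -6)
E(F) = -3 (E(F) = -6/2 = (½)*(-6) = -3)
a(2) + E(18) = 2 - 3 = -1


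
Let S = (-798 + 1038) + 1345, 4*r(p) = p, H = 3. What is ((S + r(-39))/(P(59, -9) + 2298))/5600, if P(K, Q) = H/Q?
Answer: 18903/154403200 ≈ 0.00012243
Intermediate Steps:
r(p) = p/4
S = 1585 (S = 240 + 1345 = 1585)
P(K, Q) = 3/Q
((S + r(-39))/(P(59, -9) + 2298))/5600 = ((1585 + (1/4)*(-39))/(3/(-9) + 2298))/5600 = ((1585 - 39/4)/(3*(-1/9) + 2298))*(1/5600) = (6301/(4*(-1/3 + 2298)))*(1/5600) = (6301/(4*(6893/3)))*(1/5600) = ((6301/4)*(3/6893))*(1/5600) = (18903/27572)*(1/5600) = 18903/154403200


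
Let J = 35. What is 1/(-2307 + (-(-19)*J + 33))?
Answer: -1/1609 ≈ -0.00062150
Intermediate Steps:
1/(-2307 + (-(-19)*J + 33)) = 1/(-2307 + (-(-19)*35 + 33)) = 1/(-2307 + (-19*(-35) + 33)) = 1/(-2307 + (665 + 33)) = 1/(-2307 + 698) = 1/(-1609) = -1/1609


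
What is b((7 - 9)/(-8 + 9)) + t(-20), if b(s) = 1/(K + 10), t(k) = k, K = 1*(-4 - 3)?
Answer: -59/3 ≈ -19.667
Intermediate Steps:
K = -7 (K = 1*(-7) = -7)
b(s) = 1/3 (b(s) = 1/(-7 + 10) = 1/3)
b((7 - 9)/(-8 + 9)) + t(-20) = 1/3 - 20 = -59/3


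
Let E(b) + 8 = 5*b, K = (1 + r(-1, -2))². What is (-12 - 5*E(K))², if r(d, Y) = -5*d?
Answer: 760384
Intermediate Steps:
K = 36 (K = (1 - 5*(-1))² = (1 + 5)² = 6² = 36)
E(b) = -8 + 5*b
(-12 - 5*E(K))² = (-12 - 5*(-8 + 5*36))² = (-12 - 5*(-8 + 180))² = (-12 - 5*172)² = (-12 - 860)² = (-872)² = 760384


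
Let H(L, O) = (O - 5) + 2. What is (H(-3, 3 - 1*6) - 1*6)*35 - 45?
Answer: -465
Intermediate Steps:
H(L, O) = -3 + O (H(L, O) = (-5 + O) + 2 = -3 + O)
(H(-3, 3 - 1*6) - 1*6)*35 - 45 = ((-3 + (3 - 1*6)) - 1*6)*35 - 45 = ((-3 + (3 - 6)) - 6)*35 - 45 = ((-3 - 3) - 6)*35 - 45 = (-6 - 6)*35 - 45 = -12*35 - 45 = -420 - 45 = -465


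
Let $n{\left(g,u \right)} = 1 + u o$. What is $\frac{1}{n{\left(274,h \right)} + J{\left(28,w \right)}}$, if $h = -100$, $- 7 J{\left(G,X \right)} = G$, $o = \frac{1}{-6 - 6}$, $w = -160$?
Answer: $\frac{3}{16} \approx 0.1875$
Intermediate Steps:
$o = - \frac{1}{12}$ ($o = \frac{1}{-12} = - \frac{1}{12} \approx -0.083333$)
$J{\left(G,X \right)} = - \frac{G}{7}$
$n{\left(g,u \right)} = 1 - \frac{u}{12}$ ($n{\left(g,u \right)} = 1 + u \left(- \frac{1}{12}\right) = 1 - \frac{u}{12}$)
$\frac{1}{n{\left(274,h \right)} + J{\left(28,w \right)}} = \frac{1}{\left(1 - - \frac{25}{3}\right) - 4} = \frac{1}{\left(1 + \frac{25}{3}\right) - 4} = \frac{1}{\frac{28}{3} - 4} = \frac{1}{\frac{16}{3}} = \frac{3}{16}$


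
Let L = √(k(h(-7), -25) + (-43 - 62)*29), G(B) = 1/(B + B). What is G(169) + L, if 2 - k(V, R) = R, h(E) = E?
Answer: 1/338 + I*√3018 ≈ 0.0029586 + 54.936*I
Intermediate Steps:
k(V, R) = 2 - R
G(B) = 1/(2*B)
L = I*√3018 (L = √((2 - 1*(-25)) + (-43 - 62)*29) = √((2 + 25) - 105*29) = √(27 - 3045) = √(-3018) = I*√3018 ≈ 54.936*I)
G(169) + L = (½)/169 + I*√3018 = (½)*(1/169) + I*√3018 = 1/338 + I*√3018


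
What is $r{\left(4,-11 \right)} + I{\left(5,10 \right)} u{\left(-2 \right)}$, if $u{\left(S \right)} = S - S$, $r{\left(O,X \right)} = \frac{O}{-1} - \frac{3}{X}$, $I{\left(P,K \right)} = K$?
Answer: $- \frac{41}{11} \approx -3.7273$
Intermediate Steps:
$r{\left(O,X \right)} = - O - \frac{3}{X}$ ($r{\left(O,X \right)} = O \left(-1\right) - \frac{3}{X} = - O - \frac{3}{X}$)
$u{\left(S \right)} = 0$
$r{\left(4,-11 \right)} + I{\left(5,10 \right)} u{\left(-2 \right)} = \left(\left(-1\right) 4 - \frac{3}{-11}\right) + 10 \cdot 0 = \left(-4 - - \frac{3}{11}\right) + 0 = \left(-4 + \frac{3}{11}\right) + 0 = - \frac{41}{11} + 0 = - \frac{41}{11}$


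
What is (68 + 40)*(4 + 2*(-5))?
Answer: -648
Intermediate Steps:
(68 + 40)*(4 + 2*(-5)) = 108*(4 - 10) = 108*(-6) = -648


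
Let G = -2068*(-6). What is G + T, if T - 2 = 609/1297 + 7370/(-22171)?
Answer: 356863259919/28755787 ≈ 12410.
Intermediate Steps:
G = 12408
T = 61454823/28755787 (T = 2 + (609/1297 + 7370/(-22171)) = 2 + (609*(1/1297) + 7370*(-1/22171)) = 2 + (609/1297 - 7370/22171) = 2 + 3943249/28755787 = 61454823/28755787 ≈ 2.1371)
G + T = 12408 + 61454823/28755787 = 356863259919/28755787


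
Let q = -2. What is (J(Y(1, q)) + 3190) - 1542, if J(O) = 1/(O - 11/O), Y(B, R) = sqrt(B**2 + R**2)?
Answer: 1648 - sqrt(5)/6 ≈ 1647.6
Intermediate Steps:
(J(Y(1, q)) + 3190) - 1542 = (sqrt(1**2 + (-2)**2)/(-11 + (sqrt(1**2 + (-2)**2))**2) + 3190) - 1542 = (sqrt(1 + 4)/(-11 + (sqrt(1 + 4))**2) + 3190) - 1542 = (sqrt(5)/(-11 + (sqrt(5))**2) + 3190) - 1542 = (sqrt(5)/(-11 + 5) + 3190) - 1542 = (sqrt(5)/(-6) + 3190) - 1542 = (sqrt(5)*(-1/6) + 3190) - 1542 = (-sqrt(5)/6 + 3190) - 1542 = (3190 - sqrt(5)/6) - 1542 = 1648 - sqrt(5)/6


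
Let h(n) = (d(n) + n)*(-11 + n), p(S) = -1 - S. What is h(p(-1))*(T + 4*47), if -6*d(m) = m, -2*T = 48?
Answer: 0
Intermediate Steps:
T = -24 (T = -½*48 = -24)
d(m) = -m/6
h(n) = 5*n*(-11 + n)/6 (h(n) = (-n/6 + n)*(-11 + n) = (5*n/6)*(-11 + n) = 5*n*(-11 + n)/6)
h(p(-1))*(T + 4*47) = (5*(-1 - 1*(-1))*(-11 + (-1 - 1*(-1)))/6)*(-24 + 4*47) = (5*(-1 + 1)*(-11 + (-1 + 1))/6)*(-24 + 188) = ((⅚)*0*(-11 + 0))*164 = ((⅚)*0*(-11))*164 = 0*164 = 0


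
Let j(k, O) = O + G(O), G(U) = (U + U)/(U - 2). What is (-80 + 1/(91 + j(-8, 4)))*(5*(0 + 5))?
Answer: -197975/99 ≈ -1999.7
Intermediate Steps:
G(U) = 2*U/(-2 + U) (G(U) = (2*U)/(-2 + U) = 2*U/(-2 + U))
j(k, O) = O + 2*O/(-2 + O)
(-80 + 1/(91 + j(-8, 4)))*(5*(0 + 5)) = (-80 + 1/(91 + 4²/(-2 + 4)))*(5*(0 + 5)) = (-80 + 1/(91 + 16/2))*(5*5) = (-80 + 1/(91 + 16*(½)))*25 = (-80 + 1/(91 + 8))*25 = (-80 + 1/99)*25 = -7919/99*25 = -197975/99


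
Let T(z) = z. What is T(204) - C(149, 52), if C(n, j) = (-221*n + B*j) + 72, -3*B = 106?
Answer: 104695/3 ≈ 34898.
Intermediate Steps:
B = -106/3 (B = -1/3*106 = -106/3 ≈ -35.333)
C(n, j) = 72 - 221*n - 106*j/3 (C(n, j) = (-221*n - 106*j/3) + 72 = 72 - 221*n - 106*j/3)
T(204) - C(149, 52) = 204 - (72 - 221*149 - 106/3*52) = 204 - (72 - 32929 - 5512/3) = 204 - 1*(-104083/3) = 204 + 104083/3 = 104695/3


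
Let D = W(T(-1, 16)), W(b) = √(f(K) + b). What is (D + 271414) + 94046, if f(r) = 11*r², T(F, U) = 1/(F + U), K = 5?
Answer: 365460 + √61890/15 ≈ 3.6548e+5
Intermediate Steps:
W(b) = √(275 + b) (W(b) = √(11*5² + b) = √(11*25 + b) = √(275 + b))
D = √61890/15 (D = √(275 + 1/(-1 + 16)) = √(275 + 1/15) = √(4126/15) = √61890/15 ≈ 16.585)
(D + 271414) + 94046 = (√61890/15 + 271414) + 94046 = (271414 + √61890/15) + 94046 = 365460 + √61890/15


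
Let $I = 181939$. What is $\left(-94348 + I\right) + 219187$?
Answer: $306778$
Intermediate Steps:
$\left(-94348 + I\right) + 219187 = \left(-94348 + 181939\right) + 219187 = 87591 + 219187 = 306778$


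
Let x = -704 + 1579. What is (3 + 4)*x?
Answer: 6125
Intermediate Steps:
x = 875
(3 + 4)*x = (3 + 4)*875 = 7*875 = 6125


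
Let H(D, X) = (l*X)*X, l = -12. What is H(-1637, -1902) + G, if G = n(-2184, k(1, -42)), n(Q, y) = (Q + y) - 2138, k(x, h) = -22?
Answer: -43415592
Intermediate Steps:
n(Q, y) = -2138 + Q + y
H(D, X) = -12*X**2 (H(D, X) = (-12*X)*X = -12*X**2)
G = -4344 (G = -2138 - 2184 - 22 = -4344)
H(-1637, -1902) + G = -12*(-1902)**2 - 4344 = -12*3617604 - 4344 = -43411248 - 4344 = -43415592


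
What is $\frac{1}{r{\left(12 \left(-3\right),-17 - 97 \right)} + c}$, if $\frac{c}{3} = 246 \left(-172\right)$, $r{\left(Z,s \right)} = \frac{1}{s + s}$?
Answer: $- \frac{228}{28941409} \approx -7.878 \cdot 10^{-6}$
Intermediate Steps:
$r{\left(Z,s \right)} = \frac{1}{2 s}$
$c = -126936$ ($c = 3 \cdot 246 \left(-172\right) = 3 \left(-42312\right) = -126936$)
$\frac{1}{r{\left(12 \left(-3\right),-17 - 97 \right)} + c} = \frac{1}{\frac{1}{2 \left(-17 - 97\right)} - 126936} = \frac{1}{\frac{1}{2 \left(-114\right)} - 126936} = \frac{1}{\frac{1}{2} \left(- \frac{1}{114}\right) - 126936} = \frac{1}{- \frac{1}{228} - 126936} = \frac{1}{- \frac{28941409}{228}} = - \frac{228}{28941409}$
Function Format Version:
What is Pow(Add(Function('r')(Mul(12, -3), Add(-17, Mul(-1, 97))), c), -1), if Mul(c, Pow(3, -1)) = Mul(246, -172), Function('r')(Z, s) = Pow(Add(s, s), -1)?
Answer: Rational(-228, 28941409) ≈ -7.8780e-6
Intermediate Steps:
Function('r')(Z, s) = Mul(Rational(1, 2), Pow(s, -1)) (Function('r')(Z, s) = Pow(Mul(2, s), -1) = Mul(Rational(1, 2), Pow(s, -1)))
c = -126936 (c = Mul(3, Mul(246, -172)) = Mul(3, -42312) = -126936)
Pow(Add(Function('r')(Mul(12, -3), Add(-17, Mul(-1, 97))), c), -1) = Pow(Add(Mul(Rational(1, 2), Pow(Add(-17, Mul(-1, 97)), -1)), -126936), -1) = Pow(Add(Mul(Rational(1, 2), Pow(Add(-17, -97), -1)), -126936), -1) = Pow(Add(Mul(Rational(1, 2), Pow(-114, -1)), -126936), -1) = Pow(Add(Mul(Rational(1, 2), Rational(-1, 114)), -126936), -1) = Pow(Add(Rational(-1, 228), -126936), -1) = Pow(Rational(-28941409, 228), -1) = Rational(-228, 28941409)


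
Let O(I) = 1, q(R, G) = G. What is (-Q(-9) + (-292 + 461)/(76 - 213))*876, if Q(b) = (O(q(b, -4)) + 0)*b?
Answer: 932064/137 ≈ 6803.4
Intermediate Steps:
Q(b) = b (Q(b) = (1 + 0)*b = 1*b = b)
(-Q(-9) + (-292 + 461)/(76 - 213))*876 = (-1*(-9) + (-292 + 461)/(76 - 213))*876 = (9 + 169/(-137))*876 = (9 + 169*(-1/137))*876 = (9 - 169/137)*876 = (1064/137)*876 = 932064/137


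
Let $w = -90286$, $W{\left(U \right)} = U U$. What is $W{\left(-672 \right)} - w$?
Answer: $541870$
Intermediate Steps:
$W{\left(U \right)} = U^{2}$
$W{\left(-672 \right)} - w = \left(-672\right)^{2} - -90286 = 451584 + 90286 = 541870$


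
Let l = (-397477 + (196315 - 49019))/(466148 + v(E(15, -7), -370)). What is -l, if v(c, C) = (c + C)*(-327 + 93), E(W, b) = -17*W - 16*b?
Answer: 250181/586190 ≈ 0.42679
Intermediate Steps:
v(c, C) = -234*C - 234*c (v(c, C) = (C + c)*(-234) = -234*C - 234*c)
l = -250181/586190 (l = (-397477 + (196315 - 49019))/(466148 + (-234*(-370) - 234*(-17*15 - 16*(-7)))) = (-397477 + 147296)/(466148 + (86580 - 234*(-255 + 112))) = -250181/(466148 + (86580 - 234*(-143))) = -250181/(466148 + (86580 + 33462)) = -250181/(466148 + 120042) = -250181/586190 ≈ -0.42679)
-l = -1*(-250181/586190) = 250181/586190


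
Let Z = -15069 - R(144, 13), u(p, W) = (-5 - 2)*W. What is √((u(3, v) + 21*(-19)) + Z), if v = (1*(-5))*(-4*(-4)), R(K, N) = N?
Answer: I*√14921 ≈ 122.15*I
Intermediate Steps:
v = -80 (v = -5*16 = -80)
u(p, W) = -7*W
Z = -15082 (Z = -15069 - 1*13 = -15069 - 13 = -15082)
√((u(3, v) + 21*(-19)) + Z) = √((-7*(-80) + 21*(-19)) - 15082) = √((560 - 399) - 15082) = √(161 - 15082) = √(-14921) = I*√14921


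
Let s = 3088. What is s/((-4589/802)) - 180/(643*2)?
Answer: -1592851378/2950727 ≈ -539.82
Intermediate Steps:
s/((-4589/802)) - 180/(643*2) = 3088/((-4589/802)) - 180/(643*2) = 3088/((-4589*1/802)) - 180/1286 = 3088/(-4589/802) - 180*1/1286 = 3088*(-802/4589) - 90/643 = -2476576/4589 - 90/643 = -1592851378/2950727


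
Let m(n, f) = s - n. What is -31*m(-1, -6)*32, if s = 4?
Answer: -4960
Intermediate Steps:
m(n, f) = 4 - n
-31*m(-1, -6)*32 = -31*(4 - 1*(-1))*32 = -31*(4 + 1)*32 = -31*5*32 = -155*32 = -4960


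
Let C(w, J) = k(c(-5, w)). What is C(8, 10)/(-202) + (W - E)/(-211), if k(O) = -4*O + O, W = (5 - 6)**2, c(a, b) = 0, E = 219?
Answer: 218/211 ≈ 1.0332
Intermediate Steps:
W = 1 (W = (-1)**2 = 1)
k(O) = -3*O
C(w, J) = 0 (C(w, J) = -3*0 = 0)
C(8, 10)/(-202) + (W - E)/(-211) = 0/(-202) + (1 - 1*219)/(-211) = 0*(-1/202) + (1 - 219)*(-1/211) = 0 - 218*(-1/211) = 0 + 218/211 = 218/211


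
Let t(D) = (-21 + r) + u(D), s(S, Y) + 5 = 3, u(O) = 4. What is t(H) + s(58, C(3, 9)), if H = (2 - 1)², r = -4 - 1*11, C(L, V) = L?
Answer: -34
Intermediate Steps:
s(S, Y) = -2 (s(S, Y) = -5 + 3 = -2)
r = -15 (r = -4 - 11 = -15)
H = 1 (H = 1² = 1)
t(D) = -32 (t(D) = (-21 - 15) + 4 = -36 + 4 = -32)
t(H) + s(58, C(3, 9)) = -32 - 2 = -34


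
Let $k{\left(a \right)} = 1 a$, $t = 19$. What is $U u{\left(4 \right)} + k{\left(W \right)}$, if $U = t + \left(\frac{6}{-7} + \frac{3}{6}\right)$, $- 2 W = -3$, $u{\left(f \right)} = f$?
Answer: $\frac{1065}{14} \approx 76.071$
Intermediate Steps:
$W = \frac{3}{2}$ ($W = \left(- \frac{1}{2}\right) \left(-3\right) = \frac{3}{2} \approx 1.5$)
$U = \frac{261}{14}$ ($U = 19 + \left(\frac{6}{-7} + \frac{3}{6}\right) = 19 + \left(6 \left(- \frac{1}{7}\right) + 3 \cdot \frac{1}{6}\right) = 19 + \left(- \frac{6}{7} + \frac{1}{2}\right) = 19 - \frac{5}{14} = \frac{261}{14} \approx 18.643$)
$k{\left(a \right)} = a$
$U u{\left(4 \right)} + k{\left(W \right)} = \frac{261}{14} \cdot 4 + \frac{3}{2} = \frac{522}{7} + \frac{3}{2} = \frac{1065}{14}$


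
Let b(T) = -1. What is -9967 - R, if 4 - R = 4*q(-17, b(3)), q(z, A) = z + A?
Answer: -10043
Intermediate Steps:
q(z, A) = A + z
R = 76 (R = 4 - 4*(-1 - 17) = 4 - 4*(-18) = 4 - 1*(-72) = 4 + 72 = 76)
-9967 - R = -9967 - 1*76 = -9967 - 76 = -10043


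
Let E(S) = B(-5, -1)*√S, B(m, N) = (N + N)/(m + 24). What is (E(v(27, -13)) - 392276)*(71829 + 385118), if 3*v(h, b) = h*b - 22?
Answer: -179249341372 - 913894*I*√1119/57 ≈ -1.7925e+11 - 5.3634e+5*I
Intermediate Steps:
v(h, b) = -22/3 + b*h/3 (v(h, b) = (h*b - 22)/3 = (b*h - 22)/3 = (-22 + b*h)/3 = -22/3 + b*h/3)
B(m, N) = 2*N/(24 + m) (B(m, N) = (2*N)/(24 + m) = 2*N/(24 + m))
E(S) = -2*√S/19 (E(S) = (2*(-1)/(24 - 5))*√S = (2*(-1)/19)*√S = (2*(-1)*(1/19))*√S = -2*√S/19)
(E(v(27, -13)) - 392276)*(71829 + 385118) = (-2*√(-22/3 + (⅓)*(-13)*27)/19 - 392276)*(71829 + 385118) = (-2*√(-22/3 - 117)/19 - 392276)*456947 = (-2*I*√1119/57 - 392276)*456947 = (-392276 - 2*I*√1119/57)*456947 = -179249341372 - 913894*I*√1119/57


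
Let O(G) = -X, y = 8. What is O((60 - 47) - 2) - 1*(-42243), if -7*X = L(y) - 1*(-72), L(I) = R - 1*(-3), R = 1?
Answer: 295777/7 ≈ 42254.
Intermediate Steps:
L(I) = 4 (L(I) = 1 - 1*(-3) = 1 + 3 = 4)
X = -76/7 (X = -(4 - 1*(-72))/7 = -(4 + 72)/7 = -⅐*76 = -76/7 ≈ -10.857)
O(G) = 76/7 (O(G) = -1*(-76/7) = 76/7)
O((60 - 47) - 2) - 1*(-42243) = 76/7 - 1*(-42243) = 76/7 + 42243 = 295777/7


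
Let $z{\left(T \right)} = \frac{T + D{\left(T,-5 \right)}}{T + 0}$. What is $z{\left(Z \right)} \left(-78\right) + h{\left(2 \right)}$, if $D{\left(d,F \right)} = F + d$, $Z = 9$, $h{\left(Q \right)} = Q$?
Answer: $- \frac{332}{3} \approx -110.67$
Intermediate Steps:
$z{\left(T \right)} = \frac{-5 + 2 T}{T}$ ($z{\left(T \right)} = \frac{T + \left(-5 + T\right)}{T + 0} = \frac{-5 + 2 T}{T}$)
$z{\left(Z \right)} \left(-78\right) + h{\left(2 \right)} = \left(2 - \frac{5}{9}\right) \left(-78\right) + 2 = \frac{13}{9} \left(-78\right) + 2 = - \frac{338}{3} + 2 = - \frac{332}{3}$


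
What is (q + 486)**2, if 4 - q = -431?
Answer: 848241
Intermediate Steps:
q = 435 (q = 4 - 1*(-431) = 4 + 431 = 435)
(q + 486)**2 = (435 + 486)**2 = 921**2 = 848241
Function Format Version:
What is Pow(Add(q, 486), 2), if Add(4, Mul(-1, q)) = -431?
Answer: 848241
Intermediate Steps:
q = 435 (q = Add(4, Mul(-1, -431)) = Add(4, 431) = 435)
Pow(Add(q, 486), 2) = Pow(Add(435, 486), 2) = Pow(921, 2) = 848241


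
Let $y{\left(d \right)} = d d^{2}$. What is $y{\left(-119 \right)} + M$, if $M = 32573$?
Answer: $-1652586$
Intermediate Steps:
$y{\left(d \right)} = d^{3}$
$y{\left(-119 \right)} + M = \left(-119\right)^{3} + 32573 = -1685159 + 32573 = -1652586$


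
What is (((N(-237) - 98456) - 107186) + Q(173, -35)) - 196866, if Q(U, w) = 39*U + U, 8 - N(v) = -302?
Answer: -395278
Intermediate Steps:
N(v) = 310 (N(v) = 8 - 1*(-302) = 8 + 302 = 310)
Q(U, w) = 40*U
(((N(-237) - 98456) - 107186) + Q(173, -35)) - 196866 = (((310 - 98456) - 107186) + 40*173) - 196866 = ((-98146 - 107186) + 6920) - 196866 = (-205332 + 6920) - 196866 = -198412 - 196866 = -395278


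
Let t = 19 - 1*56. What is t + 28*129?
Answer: 3575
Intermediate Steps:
t = -37 (t = 19 - 56 = -37)
t + 28*129 = -37 + 28*129 = -37 + 3612 = 3575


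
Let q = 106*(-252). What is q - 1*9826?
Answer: -36538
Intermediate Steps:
q = -26712
q - 1*9826 = -26712 - 1*9826 = -26712 - 9826 = -36538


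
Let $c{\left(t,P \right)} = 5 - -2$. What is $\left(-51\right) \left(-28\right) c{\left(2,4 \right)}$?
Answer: $9996$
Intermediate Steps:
$c{\left(t,P \right)} = 7$ ($c{\left(t,P \right)} = 5 + 2 = 7$)
$\left(-51\right) \left(-28\right) c{\left(2,4 \right)} = \left(-51\right) \left(-28\right) 7 = 1428 \cdot 7 = 9996$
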